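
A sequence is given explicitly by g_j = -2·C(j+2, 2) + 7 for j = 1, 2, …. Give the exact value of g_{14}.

C(16, 2) = 120, so g_{14} = -233.

-233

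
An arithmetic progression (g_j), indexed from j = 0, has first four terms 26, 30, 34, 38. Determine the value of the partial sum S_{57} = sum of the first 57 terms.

7866

Common difference d = 4.
g_j = 26 + (j - 0)·4.
g_{56} = 250; S = 57·(26 + 250)/2 = 7866.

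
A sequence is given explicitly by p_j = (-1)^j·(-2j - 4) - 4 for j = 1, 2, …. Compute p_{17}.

(-1)^17 = -1; -2j - 4 at j=17 is -38; so p_{17} = 34.

34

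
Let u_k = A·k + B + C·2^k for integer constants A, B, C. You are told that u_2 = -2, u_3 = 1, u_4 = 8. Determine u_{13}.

At k = 2, 3, 4: 2A + B + 4C = -2; 3A + B + 8C = 1; 4A + B + 16C = 8.
Subtracting the first from the second: A + 4C = 3.
Subtracting the second from the third: A + 8C = 7.
Solving: C = 1, A = -1, then B = -4.
So u_k = -1·k + (-4) + 1·2^k; at k=13 this is 8175.

8175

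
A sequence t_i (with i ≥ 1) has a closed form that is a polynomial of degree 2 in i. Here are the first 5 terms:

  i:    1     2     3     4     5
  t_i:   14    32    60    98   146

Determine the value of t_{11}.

644

1st diffs: 18, 28, 38, 48.
2nd diffs: 10, 10, 10 (constant).
Newton forward-difference form: t_i = 14 + 18·C(i-1,1) + 10·C(i-1,2).
At i = 11: i-1 = 10, so t_{11} = 14 + 180 + 450 = 644.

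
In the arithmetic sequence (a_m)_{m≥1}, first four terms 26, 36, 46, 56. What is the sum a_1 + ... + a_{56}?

16856

Common difference d = 10.
a_m = 26 + (m - 1)·10.
a_{56} = 576; S = 56·(26 + 576)/2 = 16856.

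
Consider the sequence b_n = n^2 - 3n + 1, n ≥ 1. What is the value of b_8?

41

b_8 = 1·8^2 - 3·8 + 1 = 41.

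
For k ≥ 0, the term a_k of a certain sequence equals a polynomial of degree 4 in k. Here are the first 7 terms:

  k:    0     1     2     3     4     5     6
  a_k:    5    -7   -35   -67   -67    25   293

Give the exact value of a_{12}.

13325

1st diffs: -12, -28, -32, 0, 92, 268.
2nd diffs: -16, -4, 32, 92, 176.
3rd diffs: 12, 36, 60, 84.
4th diffs: 24, 24, 24 (constant).
Newton forward-difference form: a_k = 5 + (-12)·C(k,1) + (-16)·C(k,2) + 12·C(k,3) + 24·C(k,4).
At k = 12: k = 12, so a_{12} = 5 - 144 - 1056 + 2640 + 11880 = 13325.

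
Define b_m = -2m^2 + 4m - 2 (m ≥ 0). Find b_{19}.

b_{19} = -2·19^2 + 4·19 - 2 = -648.

-648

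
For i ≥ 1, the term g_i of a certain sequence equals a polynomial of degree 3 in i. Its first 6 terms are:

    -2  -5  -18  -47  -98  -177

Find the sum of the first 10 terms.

-2615

1st diffs: -3, -13, -29, -51, -79.
2nd diffs: -10, -16, -22, -28.
3rd diffs: -6, -6, -6 (constant).
Newton forward-difference form: g_i = -2 + (-3)·C(i-1,1) + (-10)·C(i-1,2) + (-6)·C(i-1,3).
Continuing: -290, -443, -642, -893.
Summing i = 1..10 (10 terms) gives -2615.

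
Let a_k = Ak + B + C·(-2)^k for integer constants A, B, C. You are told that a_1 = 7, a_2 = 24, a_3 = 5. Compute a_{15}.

Plug in k = 1, 2, 3: A + B - 2C = 7; 2A + B + 4C = 24; 3A + B - 8C = 5.
Subtracting the first from the second: A + 6C = 17.
Subtracting the second from the third: A - 12C = -19.
Solving: C = 2, A = 5, then B = 6.
Hence a_{15} = 5·15 + 6 + 2·(-32768) = -65455.

-65455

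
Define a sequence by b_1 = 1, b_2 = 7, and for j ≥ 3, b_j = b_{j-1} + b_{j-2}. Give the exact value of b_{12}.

678

Step forward from the initial values:
b_3 = 8;  b_4 = 15;  b_5 = 23;  b_6 = 38;  b_7 = 61;  b_8 = 99;  b_9 = 160;  b_{10} = 259;  b_{11} = 419;  b_{12} = 678.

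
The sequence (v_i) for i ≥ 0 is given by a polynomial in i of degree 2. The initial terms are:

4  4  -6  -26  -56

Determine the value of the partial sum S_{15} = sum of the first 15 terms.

1st diffs: 0, -10, -20, -30.
2nd diffs: -10, -10, -10 (constant).
Newton forward-difference form: v_i = 4 + (-10)·C(i,2).
Continuing: …, -96, -146, -206, -276, …, v_{14} = -906.
Summing i = 0..14 (15 terms) gives -4490.

-4490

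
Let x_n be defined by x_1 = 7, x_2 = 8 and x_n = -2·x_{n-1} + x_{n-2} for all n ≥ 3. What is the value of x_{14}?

Iterate the recurrence:
x_3 = -9  x_4 = 26  x_5 = -61  …  x_{11} = -12129  x_{12} = 29282  x_{13} = -70693  x_{14} = 170668.

170668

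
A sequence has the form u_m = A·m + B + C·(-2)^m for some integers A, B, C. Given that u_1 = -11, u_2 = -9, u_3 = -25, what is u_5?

Plug in m = 1, 2, 3: A + B - 2C = -11; 2A + B + 4C = -9; 3A + B - 8C = -25.
Subtracting the first from the second: A + 6C = 2.
Subtracting the second from the third: A - 12C = -16.
Solving: C = 1, A = -4, then B = -5.
Therefore u_5 = -20 + (-5) + 1·(-32) = -57.

-57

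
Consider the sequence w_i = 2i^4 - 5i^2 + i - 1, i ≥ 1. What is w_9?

12725

w_9 = 2·9^4 - 5·9^2 + 1·9 - 1 = 12725.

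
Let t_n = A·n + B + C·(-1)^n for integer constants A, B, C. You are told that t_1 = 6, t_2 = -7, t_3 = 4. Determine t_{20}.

At n = 1, 2, 3: A + B - C = 6; 2A + B + C = -7; 3A + B - C = 4.
Subtracting the first from the second: A + 2C = -13.
Subtracting the second from the third: A - 2C = 11.
Solving: C = -6, A = -1, then B = 1.
Hence t_{20} = -1·20 + 1 + (-6)·1 = -25.

-25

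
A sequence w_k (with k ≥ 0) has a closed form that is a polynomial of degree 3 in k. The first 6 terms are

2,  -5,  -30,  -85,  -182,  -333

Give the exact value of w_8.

-1230

1st diffs: -7, -25, -55, -97, -151.
2nd diffs: -18, -30, -42, -54.
3rd diffs: -12, -12, -12 (constant).
Newton forward-difference form: w_k = 2 + (-7)·C(k,1) + (-18)·C(k,2) + (-12)·C(k,3).
At k = 8: k = 8, so w_8 = 2 - 56 - 504 - 672 = -1230.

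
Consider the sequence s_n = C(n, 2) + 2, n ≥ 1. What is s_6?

17

C(6, 2) = 15, so s_6 = 17.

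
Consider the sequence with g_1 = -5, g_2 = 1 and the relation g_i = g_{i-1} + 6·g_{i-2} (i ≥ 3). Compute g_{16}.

-25723175

g_3 = -29;  g_4 = -23;  g_5 = -197;  …;  g_{13} = -969701;  g_{14} = -2843567;  g_{15} = -8661773;  g_{16} = -25723175.
(Characteristic roots are 3 and -2.)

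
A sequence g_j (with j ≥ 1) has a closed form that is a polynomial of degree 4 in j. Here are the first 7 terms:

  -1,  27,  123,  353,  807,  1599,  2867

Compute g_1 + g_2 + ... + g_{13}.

1st diffs: 28, 96, 230, 454, 792, 1268.
2nd diffs: 68, 134, 224, 338, 476.
3rd diffs: 66, 90, 114, 138.
4th diffs: 24, 24, 24 (constant).
Newton forward-difference form: g_j = -1 + 28·C(j-1,1) + 68·C(j-1,2) + 66·C(j-1,3) + 24·C(j-1,4).
Continuing: …, 4773, 7503, 11267, 16299, …, g_{13} = 31223.
Summing j = 1..13 (13 terms) gives 99697.

99697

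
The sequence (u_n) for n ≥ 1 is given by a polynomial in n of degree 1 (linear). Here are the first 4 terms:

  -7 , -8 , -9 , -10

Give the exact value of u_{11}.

-17

1st diffs: -1, -1, -1 (constant).
So u_n = -n - 6.
Evaluating at n = 11 gives u_{11} = -17.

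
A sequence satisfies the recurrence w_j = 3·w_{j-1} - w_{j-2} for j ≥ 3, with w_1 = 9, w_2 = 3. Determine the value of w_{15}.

-139104

w_3 = 0  w_4 = -3  w_5 = -9  …  w_{12} = -7752  w_{13} = -20295  w_{14} = -53133  w_{15} = -139104.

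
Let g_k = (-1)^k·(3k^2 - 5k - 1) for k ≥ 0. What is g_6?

(-1)^6 = 1; 3k^2 - 5k - 1 at k=6 is 77; so g_6 = 77.

77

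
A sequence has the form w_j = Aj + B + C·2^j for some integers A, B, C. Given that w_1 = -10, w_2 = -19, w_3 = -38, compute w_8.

-1273

Plug in j = 1, 2, 3: A + B + 2C = -10; 2A + B + 4C = -19; 3A + B + 8C = -38.
Subtracting the first from the second: A + 2C = -9.
Subtracting the second from the third: A + 4C = -19.
Solving: C = -5, A = 1, then B = -1.
So w_j = 1·j + (-1) + (-5)·2^j; at j=8 this is -1273.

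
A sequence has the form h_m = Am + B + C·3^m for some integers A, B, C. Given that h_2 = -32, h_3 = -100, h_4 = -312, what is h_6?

At m = 2, 3, 4: 2A + B + 9C = -32; 3A + B + 27C = -100; 4A + B + 81C = -312.
Subtracting the first from the second: A + 18C = -68.
Subtracting the second from the third: A + 54C = -212.
Solving: C = -4, A = 4, then B = -4.
So h_m = 4·m + (-4) + (-4)·3^m; at m=6 this is -2896.

-2896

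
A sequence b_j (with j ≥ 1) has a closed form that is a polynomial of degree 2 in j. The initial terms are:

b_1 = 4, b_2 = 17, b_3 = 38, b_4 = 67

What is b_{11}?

494

1st diffs: 13, 21, 29.
2nd diffs: 8, 8 (constant).
Newton forward-difference form: b_j = 4 + 13·C(j-1,1) + 8·C(j-1,2).
At j = 11: j-1 = 10, so b_{11} = 4 + 130 + 360 = 494.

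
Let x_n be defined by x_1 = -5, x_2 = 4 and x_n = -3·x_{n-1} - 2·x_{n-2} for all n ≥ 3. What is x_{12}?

-2042

Compute successive terms:
x_3 = -2;  x_4 = -2;  x_5 = 10;  x_6 = -26;  x_7 = 58;  x_8 = -122;  x_9 = 250;  x_{10} = -506;  x_{11} = 1018;  x_{12} = -2042.
(Characteristic roots are -1 and -2.)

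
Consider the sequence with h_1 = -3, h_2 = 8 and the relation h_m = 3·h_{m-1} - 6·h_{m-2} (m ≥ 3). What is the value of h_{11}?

Applying the relation repeatedly:
h_3 = 42; h_4 = 78; h_5 = -18; h_6 = -522; h_7 = -1458; h_8 = -1242; h_9 = 5022; h_{10} = 22518; h_{11} = 37422.

37422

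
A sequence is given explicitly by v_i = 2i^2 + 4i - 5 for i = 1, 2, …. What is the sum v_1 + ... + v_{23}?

Over i = 1..23: Σi = 276, Σi² = 4324.
Total = (2)·4324 + (4)·276 + (-5)·23 = 9637.

9637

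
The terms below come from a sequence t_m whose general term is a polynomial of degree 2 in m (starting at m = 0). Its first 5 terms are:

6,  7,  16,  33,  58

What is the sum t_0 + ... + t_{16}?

5678

1st diffs: 1, 9, 17, 25.
2nd diffs: 8, 8, 8 (constant).
So t_m = 4m^2 - 3m + 6.
Continuing: …, 91, 132, 181, 238, …, t_{16} = 982.
Summing m = 0..16 (17 terms) gives 5678.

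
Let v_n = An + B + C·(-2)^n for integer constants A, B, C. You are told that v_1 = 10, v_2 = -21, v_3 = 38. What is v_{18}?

-1310737

Plug in n = 1, 2, 3: A + B - 2C = 10; 2A + B + 4C = -21; 3A + B - 8C = 38.
Subtracting the first from the second: A + 6C = -31.
Subtracting the second from the third: A - 12C = 59.
Solving: C = -5, A = -1, then B = 1.
So v_n = -1·n + 1 + (-5)·(-2)^n; at n=18 this is -1310737.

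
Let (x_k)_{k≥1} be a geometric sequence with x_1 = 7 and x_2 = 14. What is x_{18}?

917504

Common ratio r = 2.
x_k = 7·2^(k-1).
x_{18} = 7·2^17 = 917504.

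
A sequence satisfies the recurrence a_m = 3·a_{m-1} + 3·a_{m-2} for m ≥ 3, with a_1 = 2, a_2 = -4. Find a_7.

Iterate the recurrence:
a_3 = -6; a_4 = -30; a_5 = -108; a_6 = -414; a_7 = -1566.

-1566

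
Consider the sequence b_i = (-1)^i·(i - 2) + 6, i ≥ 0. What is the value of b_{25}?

(-1)^25 = -1; i - 2 at i=25 is 23; so b_{25} = -17.

-17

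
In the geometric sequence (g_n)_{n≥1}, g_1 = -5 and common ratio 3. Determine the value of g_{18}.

g_n = (-5)·3^(n-1).
g_{18} = (-5)·3^17 = -645700815.

-645700815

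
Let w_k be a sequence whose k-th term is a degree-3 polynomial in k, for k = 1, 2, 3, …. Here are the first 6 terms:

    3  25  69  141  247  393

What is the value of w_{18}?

1st diffs: 22, 44, 72, 106, 146.
2nd diffs: 22, 28, 34, 40.
3rd diffs: 6, 6, 6 (constant).
Newton forward-difference form: w_k = 3 + 22·C(k-1,1) + 22·C(k-1,2) + 6·C(k-1,3).
At k = 18: k-1 = 17, so w_{18} = 3 + 374 + 2992 + 4080 = 7449.

7449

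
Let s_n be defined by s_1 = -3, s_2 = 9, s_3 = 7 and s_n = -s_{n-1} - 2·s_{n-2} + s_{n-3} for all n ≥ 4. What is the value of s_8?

s_4 = -28; s_5 = 23; s_6 = 40; s_7 = -114; s_8 = 57.

57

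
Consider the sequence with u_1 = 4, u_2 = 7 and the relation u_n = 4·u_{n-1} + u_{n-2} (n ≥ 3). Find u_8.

43479

Step forward from the initial values:
u_3 = 32  u_4 = 135  u_5 = 572  u_6 = 2423  u_7 = 10264  u_8 = 43479.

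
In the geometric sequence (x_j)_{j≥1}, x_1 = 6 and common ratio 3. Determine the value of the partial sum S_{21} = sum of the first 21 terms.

x_j = 6·3^(j-1).
S = 6·(3^21 - 1)/(3 - 1) = 6·(10460353203 - 1)/(2) = 31381059606.

31381059606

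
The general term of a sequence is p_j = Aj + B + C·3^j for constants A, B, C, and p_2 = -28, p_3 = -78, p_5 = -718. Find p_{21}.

At j = 2, 3, 5: 2A + B + 9C = -28; 3A + B + 27C = -78; 5A + B + 243C = -718.
Subtracting the first from the second: A + 18C = -50.
Subtracting the second from the third: 2A + 216C = -640.
Solving: C = -3, A = 4, then B = -9.
Hence p_{21} = 4·21 + (-9) + (-3)·10460353203 = -31381059534.

-31381059534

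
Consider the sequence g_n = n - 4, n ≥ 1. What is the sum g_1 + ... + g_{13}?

39

Over n = 1..13: Σn = 91.
Total = (1)·91 + (-4)·13 = 39.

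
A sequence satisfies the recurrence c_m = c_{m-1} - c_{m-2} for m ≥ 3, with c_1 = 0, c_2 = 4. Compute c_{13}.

0

Compute successive terms:
c_3 = 4, c_4 = 0, c_5 = -4, …, c_{10} = 0, c_{11} = -4, c_{12} = -4, c_{13} = 0.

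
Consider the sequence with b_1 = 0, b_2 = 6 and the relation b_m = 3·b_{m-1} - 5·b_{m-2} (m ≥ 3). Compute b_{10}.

Step forward from the initial values:
b_3 = 18;  b_4 = 24;  b_5 = -18;  b_6 = -174;  b_7 = -432;  b_8 = -426;  b_9 = 882;  b_{10} = 4776.

4776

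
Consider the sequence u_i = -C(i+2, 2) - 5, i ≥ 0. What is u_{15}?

C(17, 2) = 136, so u_{15} = -141.

-141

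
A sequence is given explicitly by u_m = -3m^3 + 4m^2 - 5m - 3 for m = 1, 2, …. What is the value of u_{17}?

-13671

u_{17} = -3·17^3 + 4·17^2 - 5·17 - 3 = -13671.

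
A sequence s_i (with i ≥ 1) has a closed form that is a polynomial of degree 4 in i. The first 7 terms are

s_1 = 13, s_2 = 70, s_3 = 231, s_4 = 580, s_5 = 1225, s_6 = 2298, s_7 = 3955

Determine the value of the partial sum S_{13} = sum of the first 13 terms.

125307

1st diffs: 57, 161, 349, 645, 1073, 1657.
2nd diffs: 104, 188, 296, 428, 584.
3rd diffs: 84, 108, 132, 156.
4th diffs: 24, 24, 24 (constant).
Newton forward-difference form: s_i = 13 + 57·C(i-1,1) + 104·C(i-1,2) + 84·C(i-1,3) + 24·C(i-1,4).
Continuing: …, 6376, 9765, 14350, 20383, …, s_{13} = 37921.
Summing i = 1..13 (13 terms) gives 125307.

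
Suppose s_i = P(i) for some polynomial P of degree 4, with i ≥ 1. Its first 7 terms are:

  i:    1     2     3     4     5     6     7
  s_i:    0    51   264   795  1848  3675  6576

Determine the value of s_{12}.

51051

1st diffs: 51, 213, 531, 1053, 1827, 2901.
2nd diffs: 162, 318, 522, 774, 1074.
3rd diffs: 156, 204, 252, 300.
4th diffs: 48, 48, 48 (constant).
Newton forward-difference form: s_i = 51·C(i-1,1) + 162·C(i-1,2) + 156·C(i-1,3) + 48·C(i-1,4).
At i = 12: i-1 = 11, so s_{12} = 561 + 8910 + 25740 + 15840 = 51051.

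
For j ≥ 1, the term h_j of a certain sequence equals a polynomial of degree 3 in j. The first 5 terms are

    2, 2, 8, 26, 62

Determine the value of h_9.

1st diffs: 0, 6, 18, 36.
2nd diffs: 6, 12, 18.
3rd diffs: 6, 6 (constant).
Newton forward-difference form: h_j = 2 + 6·C(j-1,2) + 6·C(j-1,3).
At j = 9: j-1 = 8, so h_9 = 2 + 168 + 336 = 506.

506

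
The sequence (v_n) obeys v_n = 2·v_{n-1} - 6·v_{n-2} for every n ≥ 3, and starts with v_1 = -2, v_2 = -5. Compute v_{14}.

61504

Compute successive terms:
v_3 = 2, v_4 = 34, v_5 = 56, …, v_{11} = 1568, v_{12} = -40160, v_{13} = -89728, v_{14} = 61504.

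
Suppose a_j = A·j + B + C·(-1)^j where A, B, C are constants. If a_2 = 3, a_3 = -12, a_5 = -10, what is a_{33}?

18

Plug in j = 2, 3, 5: 2A + B + C = 3; 3A + B - C = -12; 5A + B - C = -10.
Subtracting the first from the second: A - 2C = -15.
Subtracting the second from the third: 2A = 2.
Solving: C = 8, A = 1, then B = -7.
Therefore a_{33} = 33 + (-7) + 8·(-1) = 18.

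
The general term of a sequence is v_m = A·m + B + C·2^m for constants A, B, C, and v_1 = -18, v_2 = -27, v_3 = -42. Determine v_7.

-414

At m = 1, 2, 3: A + B + 2C = -18; 2A + B + 4C = -27; 3A + B + 8C = -42.
Subtracting the first from the second: A + 2C = -9.
Subtracting the second from the third: A + 4C = -15.
Solving: C = -3, A = -3, then B = -9.
Hence v_7 = -3·7 + (-9) + (-3)·128 = -414.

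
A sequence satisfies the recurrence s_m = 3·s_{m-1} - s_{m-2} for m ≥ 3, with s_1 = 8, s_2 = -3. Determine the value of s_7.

-872

Iterate the recurrence:
s_3 = -17, s_4 = -48, s_5 = -127, s_6 = -333, s_7 = -872.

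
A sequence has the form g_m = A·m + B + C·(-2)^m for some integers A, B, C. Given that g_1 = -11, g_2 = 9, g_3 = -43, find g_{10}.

At m = 1, 2, 3: A + B - 2C = -11; 2A + B + 4C = 9; 3A + B - 8C = -43.
Subtracting the first from the second: A + 6C = 20.
Subtracting the second from the third: A - 12C = -52.
Solving: C = 4, A = -4, then B = 1.
Hence g_{10} = -4·10 + 1 + 4·1024 = 4057.

4057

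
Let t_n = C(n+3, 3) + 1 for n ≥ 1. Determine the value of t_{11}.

365

C(14, 3) = 364, so t_{11} = 365.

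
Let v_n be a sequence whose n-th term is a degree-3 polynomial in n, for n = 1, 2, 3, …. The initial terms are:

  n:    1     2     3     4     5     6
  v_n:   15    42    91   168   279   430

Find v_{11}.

1st diffs: 27, 49, 77, 111, 151.
2nd diffs: 22, 28, 34, 40.
3rd diffs: 6, 6, 6 (constant).
So v_n = n^3 + 5n^2 + 5n + 4.
Evaluating at n = 11 gives v_{11} = 1995.

1995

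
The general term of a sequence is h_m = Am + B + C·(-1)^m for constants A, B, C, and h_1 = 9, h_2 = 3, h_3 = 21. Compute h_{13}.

81

At m = 1, 2, 3: A + B - C = 9; 2A + B + C = 3; 3A + B - C = 21.
Subtracting the first from the second: A + 2C = -6.
Subtracting the second from the third: A - 2C = 18.
Solving: C = -6, A = 6, then B = -3.
Therefore h_{13} = 78 + (-3) + (-6)·(-1) = 81.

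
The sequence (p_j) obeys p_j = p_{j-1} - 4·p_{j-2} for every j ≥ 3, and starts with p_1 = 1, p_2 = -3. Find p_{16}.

-27403

Compute successive terms:
p_3 = -7, p_4 = 5, p_5 = 33, …, p_{13} = -3263, p_{14} = 13485, p_{15} = 26537, p_{16} = -27403.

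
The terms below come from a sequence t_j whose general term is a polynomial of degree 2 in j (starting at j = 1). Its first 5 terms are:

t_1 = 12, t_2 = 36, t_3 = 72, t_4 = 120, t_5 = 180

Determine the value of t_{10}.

660

1st diffs: 24, 36, 48, 60.
2nd diffs: 12, 12, 12 (constant).
So t_j = 6j^2 + 6j.
Evaluating at j = 10 gives t_{10} = 660.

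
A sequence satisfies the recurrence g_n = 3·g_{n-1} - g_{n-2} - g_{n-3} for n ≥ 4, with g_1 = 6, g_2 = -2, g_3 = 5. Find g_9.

1062

g_4 = 11  g_5 = 30  g_6 = 74  g_7 = 181  g_8 = 439  g_9 = 1062.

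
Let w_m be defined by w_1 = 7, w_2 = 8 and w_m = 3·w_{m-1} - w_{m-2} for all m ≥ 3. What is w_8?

2008

Step forward from the initial values:
w_3 = 17; w_4 = 43; w_5 = 112; w_6 = 293; w_7 = 767; w_8 = 2008.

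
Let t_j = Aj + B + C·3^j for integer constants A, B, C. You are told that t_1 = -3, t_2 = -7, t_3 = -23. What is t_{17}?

-129140131

Plug in j = 1, 2, 3: A + B + 3C = -3; 2A + B + 9C = -7; 3A + B + 27C = -23.
Subtracting the first from the second: A + 6C = -4.
Subtracting the second from the third: A + 18C = -16.
Solving: C = -1, A = 2, then B = -2.
So t_j = 2·j + (-2) + (-1)·3^j; at j=17 this is -129140131.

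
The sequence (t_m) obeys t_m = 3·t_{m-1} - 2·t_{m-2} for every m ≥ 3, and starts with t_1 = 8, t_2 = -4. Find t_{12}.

-24556

t_3 = -28, t_4 = -76, t_5 = -172, t_6 = -364, t_7 = -748, t_8 = -1516, t_9 = -3052, t_{10} = -6124, t_{11} = -12268, t_{12} = -24556.
(Characteristic roots are 2 and 1.)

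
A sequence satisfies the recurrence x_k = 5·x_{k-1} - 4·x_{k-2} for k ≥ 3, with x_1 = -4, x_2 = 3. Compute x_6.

Step forward from the initial values:
x_3 = 31;  x_4 = 143;  x_5 = 591;  x_6 = 2383.
(Characteristic roots are 4 and 1.)

2383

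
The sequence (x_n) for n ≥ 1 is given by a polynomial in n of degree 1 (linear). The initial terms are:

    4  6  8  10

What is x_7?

16

1st diffs: 2, 2, 2 (constant).
So x_n = 2n + 2.
Evaluating at n = 7 gives x_7 = 16.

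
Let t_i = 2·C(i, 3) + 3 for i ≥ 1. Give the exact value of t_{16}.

1123

C(16, 3) = 560, so t_{16} = 1123.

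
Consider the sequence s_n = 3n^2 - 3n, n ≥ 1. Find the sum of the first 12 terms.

1716

Over n = 1..12: Σn = 78, Σn² = 650.
Total = (3)·650 + (-3)·78 = 1716.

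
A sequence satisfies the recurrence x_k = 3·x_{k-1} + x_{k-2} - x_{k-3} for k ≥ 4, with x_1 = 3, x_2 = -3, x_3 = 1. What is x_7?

Step forward from the initial values:
x_4 = -3;  x_5 = -5;  x_6 = -19;  x_7 = -59.

-59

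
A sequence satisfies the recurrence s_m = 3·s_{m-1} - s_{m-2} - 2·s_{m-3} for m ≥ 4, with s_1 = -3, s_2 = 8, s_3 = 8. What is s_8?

Iterate the recurrence:
s_4 = 22, s_5 = 42, s_6 = 88, s_7 = 178, s_8 = 362.

362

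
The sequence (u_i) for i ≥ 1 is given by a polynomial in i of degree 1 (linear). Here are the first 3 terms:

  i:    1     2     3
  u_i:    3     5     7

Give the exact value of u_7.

1st diffs: 2, 2 (constant).
So u_i = 2i + 1.
Evaluating at i = 7 gives u_7 = 15.

15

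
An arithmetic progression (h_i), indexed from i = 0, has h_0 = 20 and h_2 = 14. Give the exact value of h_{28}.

Common difference d = (14 - 20) / (2 - 0) = -3.
h_i = 20 + (i - 0)·(-3).
h_{28} = 20 + 28·(-3) = -64.

-64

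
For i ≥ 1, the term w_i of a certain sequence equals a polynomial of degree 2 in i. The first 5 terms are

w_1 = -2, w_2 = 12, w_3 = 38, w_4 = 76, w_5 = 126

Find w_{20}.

2316

1st diffs: 14, 26, 38, 50.
2nd diffs: 12, 12, 12 (constant).
So w_i = 6i^2 - 4i - 4.
Evaluating at i = 20 gives w_{20} = 2316.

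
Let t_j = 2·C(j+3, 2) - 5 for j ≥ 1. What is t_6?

67

C(9, 2) = 36, so t_6 = 67.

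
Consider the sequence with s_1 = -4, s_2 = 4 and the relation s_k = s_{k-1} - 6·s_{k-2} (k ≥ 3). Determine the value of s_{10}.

Compute successive terms:
s_3 = 28, s_4 = 4, s_5 = -164, s_6 = -188, s_7 = 796, s_8 = 1924, s_9 = -2852, s_{10} = -14396.

-14396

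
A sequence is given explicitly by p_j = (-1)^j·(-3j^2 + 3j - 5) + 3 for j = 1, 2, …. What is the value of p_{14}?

(-1)^14 = 1; -3j^2 + 3j - 5 at j=14 is -551; so p_{14} = -548.

-548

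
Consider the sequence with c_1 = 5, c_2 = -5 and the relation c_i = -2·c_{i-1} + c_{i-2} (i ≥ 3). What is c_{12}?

-40595

Compute successive terms:
c_3 = 15;  c_4 = -35;  c_5 = 85;  c_6 = -205;  c_7 = 495;  c_8 = -1195;  c_9 = 2885;  c_{10} = -6965;  c_{11} = 16815;  c_{12} = -40595.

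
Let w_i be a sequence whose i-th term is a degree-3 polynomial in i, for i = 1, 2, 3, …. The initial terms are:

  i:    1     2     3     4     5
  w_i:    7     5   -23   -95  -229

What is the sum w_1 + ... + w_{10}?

1st diffs: -2, -28, -72, -134.
2nd diffs: -26, -44, -62.
3rd diffs: -18, -18 (constant).
Newton forward-difference form: w_i = 7 + (-2)·C(i-1,1) + (-26)·C(i-1,2) + (-18)·C(i-1,3).
Continuing: …, -443, -755, -1183, -1745, …, w_{10} = -2459.
Summing i = 1..10 (10 terms) gives -6920.

-6920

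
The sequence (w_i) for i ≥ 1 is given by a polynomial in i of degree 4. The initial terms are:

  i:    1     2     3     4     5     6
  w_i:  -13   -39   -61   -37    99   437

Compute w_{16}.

51887

1st diffs: -26, -22, 24, 136, 338.
2nd diffs: 4, 46, 112, 202.
3rd diffs: 42, 66, 90.
4th diffs: 24, 24 (constant).
So w_i = i^4 - 3i^3 - 5i^2 - 5i - 1.
Evaluating at i = 16 gives w_{16} = 51887.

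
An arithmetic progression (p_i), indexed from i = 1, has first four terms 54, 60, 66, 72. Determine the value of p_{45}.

Common difference d = 6.
p_i = 54 + (i - 1)·6.
p_{45} = 54 + 44·6 = 318.

318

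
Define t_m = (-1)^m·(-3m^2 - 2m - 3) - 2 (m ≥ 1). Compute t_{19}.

(-1)^19 = -1; -3m^2 - 2m - 3 at m=19 is -1124; so t_{19} = 1122.

1122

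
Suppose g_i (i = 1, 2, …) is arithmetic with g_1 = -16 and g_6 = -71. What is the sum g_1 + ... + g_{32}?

Common difference d = (-71 - (-16)) / (6 - 1) = -11.
g_i = -16 + (i - 1)·(-11).
g_{32} = -357; S = 32·(-16 + (-357))/2 = -5968.

-5968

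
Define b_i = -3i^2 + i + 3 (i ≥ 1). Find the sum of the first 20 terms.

Over i = 1..20: Σi = 210, Σi² = 2870.
Total = (-3)·2870 + (1)·210 + (3)·20 = -8340.

-8340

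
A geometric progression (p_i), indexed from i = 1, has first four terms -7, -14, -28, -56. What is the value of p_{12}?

Common ratio r = 2.
p_i = (-7)·2^(i-1).
p_{12} = (-7)·2^11 = -14336.

-14336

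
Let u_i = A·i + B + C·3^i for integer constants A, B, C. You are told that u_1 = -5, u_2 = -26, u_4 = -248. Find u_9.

The three given values yield: A + B + 3C = -5; 2A + B + 9C = -26; 4A + B + 81C = -248.
Subtracting the first from the second: A + 6C = -21.
Subtracting the second from the third: 2A + 72C = -222.
Solving: C = -3, A = -3, then B = 7.
Hence u_9 = -3·9 + 7 + (-3)·19683 = -59069.

-59069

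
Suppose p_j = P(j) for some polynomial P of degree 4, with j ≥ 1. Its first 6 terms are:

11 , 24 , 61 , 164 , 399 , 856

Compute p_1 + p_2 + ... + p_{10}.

1st diffs: 13, 37, 103, 235, 457.
2nd diffs: 24, 66, 132, 222.
3rd diffs: 42, 66, 90.
4th diffs: 24, 24 (constant).
So p_j = j^4 - 3j^3 + 5j^2 + 4j + 4.
Continuing: 1649, 2916, 4819, 7544.
Summing j = 1..10 (10 terms) gives 18443.

18443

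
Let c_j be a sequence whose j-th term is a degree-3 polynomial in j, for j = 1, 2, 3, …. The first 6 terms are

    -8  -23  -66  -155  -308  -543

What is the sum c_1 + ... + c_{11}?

1st diffs: -15, -43, -89, -153, -235.
2nd diffs: -28, -46, -64, -82.
3rd diffs: -18, -18, -18 (constant).
Newton forward-difference form: c_j = -8 + (-15)·C(j-1,1) + (-28)·C(j-1,2) + (-18)·C(j-1,3).
Continuing: …, -878, -1331, -1920, -2663, …, c_{11} = -3578.
Summing j = 1..11 (11 terms) gives -11473.

-11473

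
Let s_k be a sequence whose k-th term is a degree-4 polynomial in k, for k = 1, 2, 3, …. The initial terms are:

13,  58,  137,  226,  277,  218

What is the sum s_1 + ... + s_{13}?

-34645

1st diffs: 45, 79, 89, 51, -59.
2nd diffs: 34, 10, -38, -110.
3rd diffs: -24, -48, -72.
4th diffs: -24, -24 (constant).
Newton forward-difference form: s_k = 13 + 45·C(k-1,1) + 34·C(k-1,2) + (-24)·C(k-1,3) + (-24)·C(k-1,4).
Continuing: …, -47, -638, -1699, -3398, …, s_{13} = -14363.
Summing k = 1..13 (13 terms) gives -34645.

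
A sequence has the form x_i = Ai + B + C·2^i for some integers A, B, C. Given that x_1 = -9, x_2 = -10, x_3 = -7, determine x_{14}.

Plug in i = 1, 2, 3: A + B + 2C = -9; 2A + B + 4C = -10; 3A + B + 8C = -7.
Subtracting the first from the second: A + 2C = -1.
Subtracting the second from the third: A + 4C = 3.
Solving: C = 2, A = -5, then B = -8.
Therefore x_{14} = -70 + (-8) + 2·16384 = 32690.

32690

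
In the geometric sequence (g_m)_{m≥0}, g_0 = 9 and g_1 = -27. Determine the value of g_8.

59049

Common ratio r = -3.
g_m = 9·(-3)^(m-0).
g_8 = 9·(-3)^8 = 59049.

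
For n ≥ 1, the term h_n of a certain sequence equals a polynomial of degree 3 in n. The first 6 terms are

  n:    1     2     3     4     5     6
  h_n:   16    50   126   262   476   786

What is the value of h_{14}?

1st diffs: 34, 76, 136, 214, 310.
2nd diffs: 42, 60, 78, 96.
3rd diffs: 18, 18, 18 (constant).
Newton forward-difference form: h_n = 16 + 34·C(n-1,1) + 42·C(n-1,2) + 18·C(n-1,3).
At n = 14: n-1 = 13, so h_{14} = 16 + 442 + 3276 + 5148 = 8882.

8882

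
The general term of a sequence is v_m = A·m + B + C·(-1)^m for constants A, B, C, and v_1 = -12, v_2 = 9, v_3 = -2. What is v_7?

18

The three given values yield: A + B - C = -12; 2A + B + C = 9; 3A + B - C = -2.
Subtracting the first from the second: A + 2C = 21.
Subtracting the second from the third: A - 2C = -11.
Solving: C = 8, A = 5, then B = -9.
Therefore v_7 = 35 + (-9) + 8·(-1) = 18.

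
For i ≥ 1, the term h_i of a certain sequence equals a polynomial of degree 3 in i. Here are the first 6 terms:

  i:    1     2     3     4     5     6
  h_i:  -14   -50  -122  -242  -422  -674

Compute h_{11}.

1st diffs: -36, -72, -120, -180, -252.
2nd diffs: -36, -48, -60, -72.
3rd diffs: -12, -12, -12 (constant).
Newton forward-difference form: h_i = -14 + (-36)·C(i-1,1) + (-36)·C(i-1,2) + (-12)·C(i-1,3).
At i = 11: i-1 = 10, so h_{11} = -14 - 360 - 1620 - 1440 = -3434.

-3434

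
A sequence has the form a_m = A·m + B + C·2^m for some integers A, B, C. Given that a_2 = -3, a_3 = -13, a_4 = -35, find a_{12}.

-12259

The three given values yield: 2A + B + 4C = -3; 3A + B + 8C = -13; 4A + B + 16C = -35.
Subtracting the first from the second: A + 4C = -10.
Subtracting the second from the third: A + 8C = -22.
Solving: C = -3, A = 2, then B = 5.
Hence a_{12} = 2·12 + 5 + (-3)·4096 = -12259.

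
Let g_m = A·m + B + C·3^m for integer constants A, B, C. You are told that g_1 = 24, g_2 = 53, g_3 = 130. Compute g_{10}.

236253

Plug in m = 1, 2, 3: A + B + 3C = 24; 2A + B + 9C = 53; 3A + B + 27C = 130.
Subtracting the first from the second: A + 6C = 29.
Subtracting the second from the third: A + 18C = 77.
Solving: C = 4, A = 5, then B = 7.
Hence g_{10} = 5·10 + 7 + 4·59049 = 236253.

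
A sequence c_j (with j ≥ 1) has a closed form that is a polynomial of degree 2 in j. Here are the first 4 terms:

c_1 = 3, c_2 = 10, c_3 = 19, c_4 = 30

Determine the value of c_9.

1st diffs: 7, 9, 11.
2nd diffs: 2, 2 (constant).
Newton forward-difference form: c_j = 3 + 7·C(j-1,1) + 2·C(j-1,2).
At j = 9: j-1 = 8, so c_9 = 3 + 56 + 56 = 115.

115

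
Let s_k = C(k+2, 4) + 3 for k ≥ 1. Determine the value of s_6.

73

C(8, 4) = 70, so s_6 = 73.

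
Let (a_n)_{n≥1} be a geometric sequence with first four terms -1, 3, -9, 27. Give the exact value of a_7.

-729

Common ratio r = -3.
a_n = (-1)·(-3)^(n-1).
a_7 = (-1)·(-3)^6 = -729.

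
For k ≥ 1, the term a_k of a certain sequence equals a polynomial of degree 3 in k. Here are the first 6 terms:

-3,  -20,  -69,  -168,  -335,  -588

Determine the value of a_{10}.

-2820

1st diffs: -17, -49, -99, -167, -253.
2nd diffs: -32, -50, -68, -86.
3rd diffs: -18, -18, -18 (constant).
Newton forward-difference form: a_k = -3 + (-17)·C(k-1,1) + (-32)·C(k-1,2) + (-18)·C(k-1,3).
At k = 10: k-1 = 9, so a_{10} = -3 - 153 - 1152 - 1512 = -2820.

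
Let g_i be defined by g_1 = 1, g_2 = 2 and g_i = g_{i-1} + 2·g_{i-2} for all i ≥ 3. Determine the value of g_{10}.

Compute successive terms:
g_3 = 4;  g_4 = 8;  g_5 = 16;  g_6 = 32;  g_7 = 64;  g_8 = 128;  g_9 = 256;  g_{10} = 512.
(Characteristic roots are 2 and -1.)

512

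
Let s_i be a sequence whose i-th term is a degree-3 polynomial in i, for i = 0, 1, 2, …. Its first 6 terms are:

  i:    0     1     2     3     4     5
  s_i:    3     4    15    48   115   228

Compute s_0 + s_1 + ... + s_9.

1st diffs: 1, 11, 33, 67, 113.
2nd diffs: 10, 22, 34, 46.
3rd diffs: 12, 12, 12 (constant).
So s_i = 2i^3 - i^2 + 3.
Continuing: 399, 640, 963, 1380.
Summing i = 0..9 (10 terms) gives 3795.

3795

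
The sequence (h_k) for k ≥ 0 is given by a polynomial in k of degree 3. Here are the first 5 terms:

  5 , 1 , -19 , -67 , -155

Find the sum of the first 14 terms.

1st diffs: -4, -20, -48, -88.
2nd diffs: -16, -28, -40.
3rd diffs: -12, -12 (constant).
So h_k = -2k^3 - 2k^2 + 5.
Continuing: …, -295, -499, -779, -1147, …, h_{13} = -4727.
Summing k = 0..13 (14 terms) gives -18130.

-18130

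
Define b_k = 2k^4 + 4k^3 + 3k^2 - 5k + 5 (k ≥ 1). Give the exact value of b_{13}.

66357

b_{13} = 2·13^4 + 4·13^3 + 3·13^2 - 5·13 + 5 = 66357.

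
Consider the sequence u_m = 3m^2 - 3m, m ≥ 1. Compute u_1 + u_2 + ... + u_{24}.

13800

Over m = 1..24: Σm = 300, Σm² = 4900.
Total = (3)·4900 + (-3)·300 = 13800.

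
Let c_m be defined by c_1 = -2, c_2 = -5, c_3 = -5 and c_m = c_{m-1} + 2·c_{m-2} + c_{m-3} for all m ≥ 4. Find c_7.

Applying the relation repeatedly:
c_4 = -17, c_5 = -32, c_6 = -71, c_7 = -152.

-152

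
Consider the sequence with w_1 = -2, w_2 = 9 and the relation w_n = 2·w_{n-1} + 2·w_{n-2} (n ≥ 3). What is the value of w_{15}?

Compute successive terms:
w_3 = 14; w_4 = 46; w_5 = 120; …; w_{12} = 137696; w_{13} = 376192; w_{14} = 1027776; w_{15} = 2807936.

2807936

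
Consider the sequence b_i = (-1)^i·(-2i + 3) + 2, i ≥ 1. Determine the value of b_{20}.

-35

(-1)^20 = 1; -2i + 3 at i=20 is -37; so b_{20} = -35.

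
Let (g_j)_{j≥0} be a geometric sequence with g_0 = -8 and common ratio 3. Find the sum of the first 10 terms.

-236192

g_j = (-8)·3^(j-0).
S = (-8)·(3^10 - 1)/(3 - 1) = (-8)·(59049 - 1)/(2) = -236192.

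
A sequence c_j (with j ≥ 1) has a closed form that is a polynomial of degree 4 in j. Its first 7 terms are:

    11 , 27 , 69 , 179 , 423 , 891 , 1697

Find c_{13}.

23039

1st diffs: 16, 42, 110, 244, 468, 806.
2nd diffs: 26, 68, 134, 224, 338.
3rd diffs: 42, 66, 90, 114.
4th diffs: 24, 24, 24 (constant).
Newton forward-difference form: c_j = 11 + 16·C(j-1,1) + 26·C(j-1,2) + 42·C(j-1,3) + 24·C(j-1,4).
At j = 13: j-1 = 12, so c_{13} = 11 + 192 + 1716 + 9240 + 11880 = 23039.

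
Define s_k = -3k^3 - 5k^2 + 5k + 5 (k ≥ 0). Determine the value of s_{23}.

-39026

s_{23} = -3·23^3 - 5·23^2 + 5·23 + 5 = -39026.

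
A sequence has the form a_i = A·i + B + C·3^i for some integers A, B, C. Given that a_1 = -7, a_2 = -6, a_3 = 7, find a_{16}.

43046636

At i = 1, 2, 3: A + B + 3C = -7; 2A + B + 9C = -6; 3A + B + 27C = 7.
Subtracting the first from the second: A + 6C = 1.
Subtracting the second from the third: A + 18C = 13.
Solving: C = 1, A = -5, then B = -5.
Hence a_{16} = -5·16 + (-5) + 1·43046721 = 43046636.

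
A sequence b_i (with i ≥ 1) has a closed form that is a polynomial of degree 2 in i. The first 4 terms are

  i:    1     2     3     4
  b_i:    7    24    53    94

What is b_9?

1st diffs: 17, 29, 41.
2nd diffs: 12, 12 (constant).
So b_i = 6i^2 - i + 2.
Evaluating at i = 9 gives b_9 = 479.

479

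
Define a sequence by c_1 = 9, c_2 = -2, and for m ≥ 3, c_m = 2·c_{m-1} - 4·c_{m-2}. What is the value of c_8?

Compute successive terms:
c_3 = -40; c_4 = -72; c_5 = 16; c_6 = 320; c_7 = 576; c_8 = -128.

-128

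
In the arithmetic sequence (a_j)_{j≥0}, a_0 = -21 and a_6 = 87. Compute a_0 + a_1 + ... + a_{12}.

1131

Common difference d = (87 - (-21)) / (6 - 0) = 18.
a_j = -21 + (j - 0)·18.
a_{12} = 195; S = 13·(-21 + 195)/2 = 1131.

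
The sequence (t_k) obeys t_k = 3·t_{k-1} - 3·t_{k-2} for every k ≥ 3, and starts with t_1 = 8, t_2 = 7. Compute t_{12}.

4131

Iterate the recurrence:
t_3 = -3, t_4 = -30, t_5 = -81, t_6 = -153, t_7 = -216, t_8 = -189, t_9 = 81, t_{10} = 810, t_{11} = 2187, t_{12} = 4131.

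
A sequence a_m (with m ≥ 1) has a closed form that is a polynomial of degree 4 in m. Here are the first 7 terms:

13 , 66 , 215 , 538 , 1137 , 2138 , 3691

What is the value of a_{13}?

36025

1st diffs: 53, 149, 323, 599, 1001, 1553.
2nd diffs: 96, 174, 276, 402, 552.
3rd diffs: 78, 102, 126, 150.
4th diffs: 24, 24, 24 (constant).
Newton forward-difference form: a_m = 13 + 53·C(m-1,1) + 96·C(m-1,2) + 78·C(m-1,3) + 24·C(m-1,4).
At m = 13: m-1 = 12, so a_{13} = 13 + 636 + 6336 + 17160 + 11880 = 36025.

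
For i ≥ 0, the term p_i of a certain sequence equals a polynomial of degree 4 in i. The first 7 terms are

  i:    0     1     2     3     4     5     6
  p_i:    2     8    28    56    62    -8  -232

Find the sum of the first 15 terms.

-73232

1st diffs: 6, 20, 28, 6, -70, -224.
2nd diffs: 14, 8, -22, -76, -154.
3rd diffs: -6, -30, -54, -78.
4th diffs: -24, -24, -24 (constant).
So p_i = -i^4 + 5i^3 - i^2 + 3i + 2.
Continuing: …, -712, -1574, -2968, -5068, …, p_{14} = -24848.
Summing i = 0..14 (15 terms) gives -73232.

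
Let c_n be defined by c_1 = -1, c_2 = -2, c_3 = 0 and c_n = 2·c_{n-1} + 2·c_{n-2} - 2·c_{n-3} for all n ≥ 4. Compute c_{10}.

c_4 = -2;  c_5 = 0;  c_6 = -4;  c_7 = -4;  c_8 = -16;  c_9 = -32;  c_{10} = -88.

-88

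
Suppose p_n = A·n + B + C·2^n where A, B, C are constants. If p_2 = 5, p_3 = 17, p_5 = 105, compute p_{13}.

32713

Write the equations: 2A + B + 4C = 5; 3A + B + 8C = 17; 5A + B + 32C = 105.
Subtracting the first from the second: A + 4C = 12.
Subtracting the second from the third: 2A + 24C = 88.
Solving: C = 4, A = -4, then B = -3.
Hence p_{13} = -4·13 + (-3) + 4·8192 = 32713.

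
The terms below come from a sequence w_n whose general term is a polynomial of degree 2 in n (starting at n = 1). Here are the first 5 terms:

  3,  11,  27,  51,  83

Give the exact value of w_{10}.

363

1st diffs: 8, 16, 24, 32.
2nd diffs: 8, 8, 8 (constant).
Newton forward-difference form: w_n = 3 + 8·C(n-1,1) + 8·C(n-1,2).
At n = 10: n-1 = 9, so w_{10} = 3 + 72 + 288 = 363.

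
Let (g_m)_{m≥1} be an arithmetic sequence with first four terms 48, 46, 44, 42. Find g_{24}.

Common difference d = -2.
g_m = 48 + (m - 1)·(-2).
g_{24} = 48 + 23·(-2) = 2.

2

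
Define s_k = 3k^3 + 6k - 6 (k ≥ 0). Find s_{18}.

s_{18} = 3·18^3 + 6·18 - 6 = 17598.

17598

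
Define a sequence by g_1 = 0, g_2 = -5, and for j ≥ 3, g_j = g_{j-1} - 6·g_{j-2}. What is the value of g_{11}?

Iterate the recurrence:
g_3 = -5; g_4 = 25; g_5 = 55; g_6 = -95; g_7 = -425; g_8 = 145; g_9 = 2695; g_{10} = 1825; g_{11} = -14345.

-14345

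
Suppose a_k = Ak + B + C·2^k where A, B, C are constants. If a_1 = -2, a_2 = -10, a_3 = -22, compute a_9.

Write the equations: A + B + 2C = -2; 2A + B + 4C = -10; 3A + B + 8C = -22.
Subtracting the first from the second: A + 2C = -8.
Subtracting the second from the third: A + 4C = -12.
Solving: C = -2, A = -4, then B = 6.
Hence a_9 = -4·9 + 6 + (-2)·512 = -1054.

-1054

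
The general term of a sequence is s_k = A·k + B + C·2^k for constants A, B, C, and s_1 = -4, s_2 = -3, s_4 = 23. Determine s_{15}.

Plug in k = 1, 2, 4: A + B + 2C = -4; 2A + B + 4C = -3; 4A + B + 16C = 23.
Subtracting the first from the second: A + 2C = 1.
Subtracting the second from the third: 2A + 12C = 26.
Solving: C = 3, A = -5, then B = -5.
Therefore s_{15} = -75 + (-5) + 3·32768 = 98224.

98224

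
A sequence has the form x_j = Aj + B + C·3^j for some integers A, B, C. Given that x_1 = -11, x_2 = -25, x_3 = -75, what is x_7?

-6539

The three given values yield: A + B + 3C = -11; 2A + B + 9C = -25; 3A + B + 27C = -75.
Subtracting the first from the second: A + 6C = -14.
Subtracting the second from the third: A + 18C = -50.
Solving: C = -3, A = 4, then B = -6.
Hence x_7 = 4·7 + (-6) + (-3)·2187 = -6539.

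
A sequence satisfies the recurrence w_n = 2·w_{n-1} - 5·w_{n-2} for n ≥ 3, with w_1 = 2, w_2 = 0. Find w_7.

190

Compute successive terms:
w_3 = -10;  w_4 = -20;  w_5 = 10;  w_6 = 120;  w_7 = 190.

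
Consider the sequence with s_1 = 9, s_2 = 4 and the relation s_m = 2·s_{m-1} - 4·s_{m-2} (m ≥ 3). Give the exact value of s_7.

576

Applying the relation repeatedly:
s_3 = -28;  s_4 = -72;  s_5 = -32;  s_6 = 224;  s_7 = 576.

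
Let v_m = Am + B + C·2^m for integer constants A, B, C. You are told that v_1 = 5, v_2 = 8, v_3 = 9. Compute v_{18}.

At m = 1, 2, 3: A + B + 2C = 5; 2A + B + 4C = 8; 3A + B + 8C = 9.
Subtracting the first from the second: A + 2C = 3.
Subtracting the second from the third: A + 4C = 1.
Solving: C = -1, A = 5, then B = 2.
Hence v_{18} = 5·18 + 2 + (-1)·262144 = -262052.

-262052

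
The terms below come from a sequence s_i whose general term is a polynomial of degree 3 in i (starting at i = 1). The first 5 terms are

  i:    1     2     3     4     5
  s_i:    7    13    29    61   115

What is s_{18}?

1st diffs: 6, 16, 32, 54.
2nd diffs: 10, 16, 22.
3rd diffs: 6, 6 (constant).
Newton forward-difference form: s_i = 7 + 6·C(i-1,1) + 10·C(i-1,2) + 6·C(i-1,3).
At i = 18: i-1 = 17, so s_{18} = 7 + 102 + 1360 + 4080 = 5549.

5549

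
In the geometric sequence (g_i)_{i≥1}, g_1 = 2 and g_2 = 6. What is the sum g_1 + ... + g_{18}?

Common ratio r = 3.
g_i = 2·3^(i-1).
S = 2·(3^18 - 1)/(3 - 1) = 2·(387420489 - 1)/(2) = 387420488.

387420488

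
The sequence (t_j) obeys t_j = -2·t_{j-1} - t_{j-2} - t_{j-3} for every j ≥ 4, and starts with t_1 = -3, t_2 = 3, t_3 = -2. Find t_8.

47

t_4 = 4, t_5 = -9, t_6 = 16, t_7 = -27, t_8 = 47.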